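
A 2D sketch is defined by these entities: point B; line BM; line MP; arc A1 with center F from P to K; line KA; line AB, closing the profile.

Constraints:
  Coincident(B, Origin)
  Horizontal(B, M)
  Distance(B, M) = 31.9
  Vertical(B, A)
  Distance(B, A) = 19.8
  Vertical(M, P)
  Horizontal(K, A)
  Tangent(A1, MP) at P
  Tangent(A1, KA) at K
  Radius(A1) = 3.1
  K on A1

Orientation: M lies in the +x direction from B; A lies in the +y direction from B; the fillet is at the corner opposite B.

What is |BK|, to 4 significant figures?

34.95

B is at the origin; B and M share the same y with |BM| = 31.9 and M on the +x side, so M = (31.90, 0.000). B and A share the same x with |BA| = 19.8 and A on the +y side, so A = (0.000, 19.80). The virtual corner opposite B is at (31.90, 19.80). Since A1 is tangent to MP there, FP ⟂ MP and A1 meets KA tangentially, so FK is at right angles to KA, with radius 3.1, so the center F sits 3.1 in from both sides at F = (28.80, 16.70). That places the tangent points at P = (31.90, 16.70) on MP and K = (28.80, 19.80) on KA. Then |BK| = |K − B| = 34.95.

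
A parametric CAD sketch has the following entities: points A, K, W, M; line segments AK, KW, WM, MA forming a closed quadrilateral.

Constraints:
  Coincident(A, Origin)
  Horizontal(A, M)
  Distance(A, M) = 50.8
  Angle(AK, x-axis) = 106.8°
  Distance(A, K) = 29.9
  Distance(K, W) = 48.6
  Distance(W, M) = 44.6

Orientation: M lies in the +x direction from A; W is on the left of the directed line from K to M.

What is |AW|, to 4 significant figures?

57.07

A is at the origin; A and M share the same y with |AM| = 50.8 and M in +x, so M = (50.8, 0). AK runs at 106.8° with |AK| = 29.9, so K = (-8.642, 28.62). W is determined by |KW| = 48.6 and |WM| = 44.6 together: it lies at the intersection of circle(K, 48.6) and circle(M, 44.6). With |KM| = 65.97, the foot of the radical line on KM is 35.81 from K and the perpendicular offset is √(48.6² − 35.81²) = 32.85. Taking the left-of-KM solution: W = (37.88, 42.69).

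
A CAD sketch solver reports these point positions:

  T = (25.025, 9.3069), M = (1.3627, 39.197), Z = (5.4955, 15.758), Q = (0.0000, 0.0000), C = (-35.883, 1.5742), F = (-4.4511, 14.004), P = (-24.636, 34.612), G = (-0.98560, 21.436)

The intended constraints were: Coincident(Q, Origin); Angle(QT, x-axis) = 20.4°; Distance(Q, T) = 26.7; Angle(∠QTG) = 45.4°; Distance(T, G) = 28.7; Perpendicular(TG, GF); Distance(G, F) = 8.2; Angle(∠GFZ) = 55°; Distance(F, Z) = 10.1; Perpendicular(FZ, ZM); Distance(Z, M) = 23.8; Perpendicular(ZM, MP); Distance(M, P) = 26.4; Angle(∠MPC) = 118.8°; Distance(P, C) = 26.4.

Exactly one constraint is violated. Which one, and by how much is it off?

Distance(P, C) = 26.4 — off by 8.50.

Q = (0.00, 0.00) ✓; QT at 20.40° ✓; |QT| = 26.70 ✓; ∠QTG = 45.40° ✓; |TG| = 28.70 ✓; ∠(TG, GF) = 90.00° ✓; |GF| = 8.200 ✓; ∠GFZ = 55.00° ✓; |FZ| = 10.10 ✓; ∠(FZ, ZM) = 90.00° ✓; |ZM| = 23.80 ✓; ∠(ZM, MP) = 90.00° ✓; |MP| = 26.40 ✓; ∠MPC = 118.8° ✓; |PC| = 34.90 ✗.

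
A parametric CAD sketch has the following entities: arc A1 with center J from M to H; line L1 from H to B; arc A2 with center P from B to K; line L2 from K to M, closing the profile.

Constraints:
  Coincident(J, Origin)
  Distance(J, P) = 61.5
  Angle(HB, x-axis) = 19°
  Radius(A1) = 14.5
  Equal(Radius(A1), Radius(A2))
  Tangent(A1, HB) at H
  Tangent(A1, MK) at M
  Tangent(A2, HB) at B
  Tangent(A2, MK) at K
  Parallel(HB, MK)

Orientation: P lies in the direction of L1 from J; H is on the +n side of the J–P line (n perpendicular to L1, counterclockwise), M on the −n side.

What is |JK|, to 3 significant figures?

63.2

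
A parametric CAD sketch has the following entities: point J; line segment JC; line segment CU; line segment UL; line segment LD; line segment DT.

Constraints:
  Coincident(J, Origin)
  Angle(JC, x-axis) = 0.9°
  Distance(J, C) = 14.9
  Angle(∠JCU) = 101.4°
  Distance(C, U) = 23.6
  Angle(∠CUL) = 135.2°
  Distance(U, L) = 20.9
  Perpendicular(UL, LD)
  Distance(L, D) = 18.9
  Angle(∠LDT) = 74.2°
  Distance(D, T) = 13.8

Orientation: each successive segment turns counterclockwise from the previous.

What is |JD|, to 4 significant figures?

31.15

J is at the origin; JC runs at 0.9° with length 14.9, so C = (14.90, 0.2340). ∠JCU = 101.4° gives CU at 79.50° from the x-axis; with |CU| = 23.6, U = (19.20, 23.44). ∠CUL = 135.2° gives UL at 124.3° from the x-axis; with |UL| = 20.9, L = (7.421, 40.70). The perpendicularity gives LD at right angles to UL, so LD runs at -145.7°; with |LD| = 18.9, D = (-8.192, 30.05). Then |JD| = |D − J| = 31.15.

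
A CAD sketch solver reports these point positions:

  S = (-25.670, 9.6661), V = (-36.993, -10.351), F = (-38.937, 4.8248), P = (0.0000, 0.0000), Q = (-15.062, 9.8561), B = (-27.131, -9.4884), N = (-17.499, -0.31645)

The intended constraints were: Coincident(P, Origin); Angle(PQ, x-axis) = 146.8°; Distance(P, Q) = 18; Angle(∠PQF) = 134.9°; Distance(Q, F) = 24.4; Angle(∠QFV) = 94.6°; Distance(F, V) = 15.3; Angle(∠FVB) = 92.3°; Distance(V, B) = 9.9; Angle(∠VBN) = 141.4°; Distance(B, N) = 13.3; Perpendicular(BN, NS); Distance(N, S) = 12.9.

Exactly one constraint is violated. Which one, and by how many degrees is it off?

Perpendicular(BN, NS) — off by 4.30°.

P = (0.00, 0.00) ✓; PQ at 146.8° ✓; |PQ| = 18.00 ✓; ∠PQF = 134.9° ✓; |QF| = 24.40 ✓; ∠QFV = 94.60° ✓; |FV| = 15.30 ✓; ∠FVB = 92.30° ✓; |VB| = 9.900 ✓; ∠VBN = 141.4° ✓; |BN| = 13.30 ✓; ∠(BN, NS) = 85.70° ✗; |NS| = 12.90 ✓.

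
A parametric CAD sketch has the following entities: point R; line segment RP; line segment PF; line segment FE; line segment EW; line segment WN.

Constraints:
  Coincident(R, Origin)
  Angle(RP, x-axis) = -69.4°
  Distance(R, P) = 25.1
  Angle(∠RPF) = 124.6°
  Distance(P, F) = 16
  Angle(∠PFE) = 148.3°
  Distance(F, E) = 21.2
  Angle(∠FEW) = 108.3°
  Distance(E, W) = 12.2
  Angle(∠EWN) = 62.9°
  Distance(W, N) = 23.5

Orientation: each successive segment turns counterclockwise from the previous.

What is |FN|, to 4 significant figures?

8.190

R is at the origin; RP runs at -69.4° with length 25.1, so P = (8.831, -23.50). ∠RPF = 124.6° gives PF at -14.00° from the x-axis; with |PF| = 16.0, F = (24.36, -27.37). ∠PFE = 148.3° gives FE at 17.70° from the x-axis; with |FE| = 21.2, E = (44.55, -20.92). ∠FEW = 108.3° gives EW at 89.40° from the x-axis; with |EW| = 12.2, W = (44.68, -8.721). ∠EWN = 62.9° gives WN at -153.5° from the x-axis; with |WN| = 23.5, N = (23.65, -19.21). Then |FN| = |N − F| = 8.190.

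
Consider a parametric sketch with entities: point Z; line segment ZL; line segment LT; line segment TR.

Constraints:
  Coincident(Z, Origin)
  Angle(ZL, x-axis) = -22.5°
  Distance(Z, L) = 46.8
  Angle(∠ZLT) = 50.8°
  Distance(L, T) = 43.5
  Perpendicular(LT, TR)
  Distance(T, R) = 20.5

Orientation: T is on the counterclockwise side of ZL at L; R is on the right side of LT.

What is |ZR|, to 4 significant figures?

58.45

Z is at the origin; ZL runs at -22.5° with length 46.8, so L = 46.8·(cos -22.5°, sin -22.5°) = (43.24, -17.91). ∠ZLT = 50.8°, so LT runs at -22.5° + (180° − 50.8°) = 106.7° from the x-axis; with |LT| = 43.5, T = L + 43.5·(cos 106.7°, sin 106.7°) = (30.74, 23.76). LT ⟂ TR; with |TR| = 20.5 on the right of LT, R = T + 20.5·(0.9578, 0.2874) = (50.37, 29.65). Then |ZR| = |R − Z| = 58.45.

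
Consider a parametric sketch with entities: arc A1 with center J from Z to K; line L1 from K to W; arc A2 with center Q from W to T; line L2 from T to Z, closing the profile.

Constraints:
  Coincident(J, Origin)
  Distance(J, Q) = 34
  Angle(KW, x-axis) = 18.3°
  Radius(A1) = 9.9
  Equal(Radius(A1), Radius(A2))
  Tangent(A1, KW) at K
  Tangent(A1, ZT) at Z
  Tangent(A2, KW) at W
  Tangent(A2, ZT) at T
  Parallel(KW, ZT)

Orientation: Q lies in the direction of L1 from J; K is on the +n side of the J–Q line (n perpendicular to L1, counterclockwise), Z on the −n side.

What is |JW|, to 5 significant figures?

35.412

The slot axis is L1's direction at 18.3°, so u = (cos 18.3°, sin 18.3°) = (0.94943, 0.31399) and n = (−sin 18.3°, cos 18.3°) = (-0.31399, 0.94943). J is at the origin and Q lies 34.0 along u from J, so Q = 34.0·u = (32.280, 10.676). Tangency of A1 to both parallel lines with radius 9.9 puts K and Z at J ± 9.9·n: K = (-3.1085, 9.3993), Z = (3.1085, -9.3993). Equal radii place W and T the same way about Q: W = Q + 9.9·n = (29.172, 20.075), T = Q − 9.9·n = (35.389, 1.2764). Then |JW| = |W − J| = 35.412.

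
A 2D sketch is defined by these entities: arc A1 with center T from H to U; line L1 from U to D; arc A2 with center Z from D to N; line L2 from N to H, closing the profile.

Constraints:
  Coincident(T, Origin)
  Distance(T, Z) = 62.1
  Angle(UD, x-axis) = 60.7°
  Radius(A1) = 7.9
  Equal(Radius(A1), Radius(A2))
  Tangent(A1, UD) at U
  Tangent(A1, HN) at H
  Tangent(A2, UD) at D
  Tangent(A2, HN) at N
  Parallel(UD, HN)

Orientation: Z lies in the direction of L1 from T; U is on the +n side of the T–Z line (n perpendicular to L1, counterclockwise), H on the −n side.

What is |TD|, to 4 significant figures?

62.60

The slot axis is L1's direction at 60.7°, so u = (cos 60.7°, sin 60.7°) = (0.4894, 0.8721) and n = (−sin 60.7°, cos 60.7°) = (-0.8721, 0.4894). T is at the origin and Z lies 62.1 along u from T, so Z = 62.1·u = (30.39, 54.16). Tangency of A1 to both parallel lines with radius 7.9 puts U and H at T ± 7.9·n: U = (-6.889, 3.866), H = (6.889, -3.866). Equal radii place D and N the same way about Z: D = Z + 7.9·n = (23.50, 58.02), N = Z − 7.9·n = (37.28, 50.29). Then |TD| = |D − T| = 62.60.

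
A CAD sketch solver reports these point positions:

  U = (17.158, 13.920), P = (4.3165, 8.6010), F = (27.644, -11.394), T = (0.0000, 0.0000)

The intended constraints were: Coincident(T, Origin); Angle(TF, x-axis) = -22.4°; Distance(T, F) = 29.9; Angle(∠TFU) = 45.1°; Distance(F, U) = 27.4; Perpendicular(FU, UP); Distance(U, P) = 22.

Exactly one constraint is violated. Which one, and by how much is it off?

Distance(U, P) = 22 — off by 8.10.

T = (0.00, 0.00) ✓; TF at -22.40° ✓; |TF| = 29.90 ✓; ∠TFU = 45.10° ✓; |FU| = 27.40 ✓; ∠(FU, UP) = 90.00° ✓; |UP| = 13.90 ✗.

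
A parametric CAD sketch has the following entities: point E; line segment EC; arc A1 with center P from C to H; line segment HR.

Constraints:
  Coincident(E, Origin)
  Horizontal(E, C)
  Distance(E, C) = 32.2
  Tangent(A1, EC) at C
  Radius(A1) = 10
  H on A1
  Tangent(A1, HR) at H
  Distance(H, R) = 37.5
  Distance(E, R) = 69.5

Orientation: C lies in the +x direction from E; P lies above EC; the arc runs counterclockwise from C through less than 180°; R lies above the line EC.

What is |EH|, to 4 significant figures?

41.71

Checks: E.y = 0.00, C.y = 0.00 ✓; |PC| = 10.00 ✓; |PH| = 10.00 ✓; ∠(PH, HR) = 90.00° ✓; |HR| = 37.50 ✓; |ER| = 69.50 ✓.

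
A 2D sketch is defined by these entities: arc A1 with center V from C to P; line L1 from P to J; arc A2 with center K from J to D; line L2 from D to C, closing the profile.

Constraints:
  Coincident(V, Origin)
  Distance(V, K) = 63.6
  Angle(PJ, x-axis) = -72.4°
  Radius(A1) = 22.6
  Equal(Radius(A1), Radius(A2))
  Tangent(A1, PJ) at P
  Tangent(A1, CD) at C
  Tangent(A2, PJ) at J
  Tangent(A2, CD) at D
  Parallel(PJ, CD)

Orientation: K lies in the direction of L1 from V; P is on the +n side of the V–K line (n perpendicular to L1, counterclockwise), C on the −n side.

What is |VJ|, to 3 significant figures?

67.5

The slot axis is L1's direction at -72.4°, so u = (cos -72.4°, sin -72.4°) = (0.302, -0.953) and n = (−sin -72.4°, cos -72.4°) = (0.953, 0.302). V is at the origin and K lies 63.6 along u from V, so K = 63.6·u = (19.2, -60.6). Tangency of A1 to both parallel lines with radius 22.6 puts P and C at V ± 22.6·n: P = (21.5, 6.83), C = (-21.5, -6.83). Equal radii place J and D the same way about K: J = K + 22.6·n = (40.8, -53.8), D = K − 22.6·n = (-2.31, -67.5). Then |VJ| = |J − V| = 67.5.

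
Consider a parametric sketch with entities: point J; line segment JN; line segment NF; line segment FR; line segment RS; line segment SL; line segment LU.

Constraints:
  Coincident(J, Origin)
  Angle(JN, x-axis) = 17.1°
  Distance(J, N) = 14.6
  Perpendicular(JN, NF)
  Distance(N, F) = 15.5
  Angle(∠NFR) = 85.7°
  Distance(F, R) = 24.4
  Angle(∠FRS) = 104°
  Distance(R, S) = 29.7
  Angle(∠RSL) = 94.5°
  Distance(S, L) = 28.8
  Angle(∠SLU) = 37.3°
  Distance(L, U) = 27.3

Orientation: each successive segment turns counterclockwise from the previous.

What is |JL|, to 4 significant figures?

26.22

∠FRS = 104.0° gives RS at -82.60° from the x-axis; with |RS| = 29.7, S = (-9.496, -19.25). ∠RSL = 94.5° gives SL at 2.900° from the x-axis; with |SL| = 28.8, L = (19.27, -17.79). Then |JL| = |L − J| = 26.22.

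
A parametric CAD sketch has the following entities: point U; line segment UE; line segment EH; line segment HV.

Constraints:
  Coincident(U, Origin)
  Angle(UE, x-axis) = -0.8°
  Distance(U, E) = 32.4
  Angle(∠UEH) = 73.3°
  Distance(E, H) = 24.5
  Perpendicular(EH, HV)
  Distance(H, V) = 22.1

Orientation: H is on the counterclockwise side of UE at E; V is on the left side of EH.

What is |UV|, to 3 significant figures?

17.6

∠UEH = 73.3°, so EH runs at -0.8° + (180° − 73.3°) = 106° from the x-axis; with |EH| = 24.5, H = E + 24.5·(cos 106°, sin 106°) = (25.7, 23.1). EH ⟂ HV; with |HV| = 22.1 on the left of EH, V = H + 22.1·(-0.962, -0.274) = (4.43, 17.1). Then |UV| = |V − U| = 17.6.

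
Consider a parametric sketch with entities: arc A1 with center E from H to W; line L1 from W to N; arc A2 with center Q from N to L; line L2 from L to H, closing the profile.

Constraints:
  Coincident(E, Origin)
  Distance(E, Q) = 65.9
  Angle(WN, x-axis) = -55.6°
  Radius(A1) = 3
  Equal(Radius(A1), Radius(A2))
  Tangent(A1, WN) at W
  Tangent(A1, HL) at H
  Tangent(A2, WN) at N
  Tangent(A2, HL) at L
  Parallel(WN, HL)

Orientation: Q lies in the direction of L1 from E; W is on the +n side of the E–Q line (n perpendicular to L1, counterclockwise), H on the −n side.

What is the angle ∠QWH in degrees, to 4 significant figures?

87.39°

E is at the origin and Q lies 65.9 along u from E, so Q = 65.9·u = (37.23, -54.37). Tangency of A1 to both parallel lines with radius 3.0 puts W and H at E ± 3.0·n: W = (2.475, 1.695), H = (-2.475, -1.695). Then cos ∠QWH = WQ·WH / (|WQ||WH|), giving 87.39°.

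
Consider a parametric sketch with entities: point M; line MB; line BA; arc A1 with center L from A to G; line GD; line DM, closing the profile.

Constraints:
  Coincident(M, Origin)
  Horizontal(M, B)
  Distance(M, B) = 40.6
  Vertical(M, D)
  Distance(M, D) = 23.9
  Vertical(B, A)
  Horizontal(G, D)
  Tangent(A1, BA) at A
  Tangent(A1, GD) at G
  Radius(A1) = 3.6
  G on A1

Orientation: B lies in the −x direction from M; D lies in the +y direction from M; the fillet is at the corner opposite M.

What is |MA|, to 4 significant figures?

45.39

The virtual corner opposite M is at (-40.60, 23.90). Since A1 is tangent to BA there, LA ⟂ BA and A1 meets GD tangentially, so LG is at right angles to GD, with radius 3.6, so the center L sits 3.6 in from both sides at L = (-37.00, 20.30). That places the tangent points at A = (-40.60, 20.30) on BA and G = (-37.00, 23.90) on GD. Then |MA| = |A − M| = 45.39.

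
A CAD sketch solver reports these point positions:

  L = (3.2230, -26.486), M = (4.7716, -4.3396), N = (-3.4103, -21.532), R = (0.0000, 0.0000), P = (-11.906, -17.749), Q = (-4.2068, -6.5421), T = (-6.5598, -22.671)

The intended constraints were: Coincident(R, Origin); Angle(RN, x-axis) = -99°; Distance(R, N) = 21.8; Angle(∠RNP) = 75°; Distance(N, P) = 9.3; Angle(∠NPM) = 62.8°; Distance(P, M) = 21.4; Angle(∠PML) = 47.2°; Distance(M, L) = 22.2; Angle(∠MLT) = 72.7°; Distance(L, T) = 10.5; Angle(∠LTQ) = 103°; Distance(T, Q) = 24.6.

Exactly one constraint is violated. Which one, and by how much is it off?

Distance(T, Q) = 24.6 — off by 8.30.

R = (0.00, 0.00) ✓; RN at -99.00° ✓; |RN| = 21.80 ✓; ∠RNP = 75.00° ✓; |NP| = 9.300 ✓; ∠NPM = 62.80° ✓; |PM| = 21.40 ✓; ∠PML = 47.20° ✓; |ML| = 22.20 ✓; ∠MLT = 72.70° ✓; |LT| = 10.50 ✓; ∠LTQ = 103.0° ✓; |TQ| = 16.30 ✗.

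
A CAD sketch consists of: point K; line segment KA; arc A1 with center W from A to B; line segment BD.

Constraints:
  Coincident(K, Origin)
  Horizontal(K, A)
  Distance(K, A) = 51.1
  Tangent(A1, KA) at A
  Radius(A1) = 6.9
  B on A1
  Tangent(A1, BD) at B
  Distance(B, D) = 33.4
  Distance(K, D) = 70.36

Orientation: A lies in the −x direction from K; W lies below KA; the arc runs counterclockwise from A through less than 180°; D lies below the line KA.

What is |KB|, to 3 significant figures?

58.4

K is at the origin; K and A share the same y with |KA| = 51.1 and A on the −x side, so A = (-51.1, 0.00). Since A1 is tangent to KA there, WA ⟂ KA, so W = A + (0, -6.9) = (-51.1, -6.90). Since WB ⟂ BD (tangency), |WD| = √(6.9² + 33.4²) = 34.1 regardless of where B sits on A1. So D lies on both circle(K, 70.36) and circle(W, 34.1); the below-KA intersection is D = (-57.6, -40.4). B is the foot of the tangent from D: B = (-58.0, -6.98).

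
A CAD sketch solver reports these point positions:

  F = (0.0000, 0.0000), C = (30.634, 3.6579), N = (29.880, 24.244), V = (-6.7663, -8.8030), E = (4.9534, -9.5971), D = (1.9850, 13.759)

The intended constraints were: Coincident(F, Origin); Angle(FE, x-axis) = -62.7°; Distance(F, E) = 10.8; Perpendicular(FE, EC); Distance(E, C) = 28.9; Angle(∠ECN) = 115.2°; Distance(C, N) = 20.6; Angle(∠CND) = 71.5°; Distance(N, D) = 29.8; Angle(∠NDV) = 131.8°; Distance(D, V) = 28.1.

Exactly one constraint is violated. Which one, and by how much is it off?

Distance(D, V) = 28.1 — off by 3.90.

F = (0.00, 0.00) ✓; FE at -62.70° ✓; |FE| = 10.80 ✓; ∠(FE, EC) = 90.00° ✓; |EC| = 28.90 ✓; ∠ECN = 115.2° ✓; |CN| = 20.60 ✓; ∠CND = 71.50° ✓; |ND| = 29.80 ✓; ∠NDV = 131.8° ✓; |DV| = 24.20 ✗.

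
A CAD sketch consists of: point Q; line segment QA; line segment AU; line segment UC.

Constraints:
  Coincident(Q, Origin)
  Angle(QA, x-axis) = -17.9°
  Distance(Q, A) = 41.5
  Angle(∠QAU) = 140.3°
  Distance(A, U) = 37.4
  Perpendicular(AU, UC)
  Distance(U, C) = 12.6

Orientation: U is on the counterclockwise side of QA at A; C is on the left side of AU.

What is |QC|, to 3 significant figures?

70.7

Q is at the origin; QA runs at -17.9° with length 41.5, so A = 41.5·(cos -17.9°, sin -17.9°) = (39.5, -12.8). ∠QAU = 140.3°, so AU runs at -17.9° + (180° − 140.3°) = 21.8° from the x-axis; with |AU| = 37.4, U = A + 37.4·(cos 21.8°, sin 21.8°) = (74.2, 1.13). The perpendicularity gives UC at right angles to AU; with |UC| = 12.6 on the left of AU, C = U + 12.6·(-0.371, 0.928) = (69.5, 12.8). Then |QC| = |C − Q| = 70.7.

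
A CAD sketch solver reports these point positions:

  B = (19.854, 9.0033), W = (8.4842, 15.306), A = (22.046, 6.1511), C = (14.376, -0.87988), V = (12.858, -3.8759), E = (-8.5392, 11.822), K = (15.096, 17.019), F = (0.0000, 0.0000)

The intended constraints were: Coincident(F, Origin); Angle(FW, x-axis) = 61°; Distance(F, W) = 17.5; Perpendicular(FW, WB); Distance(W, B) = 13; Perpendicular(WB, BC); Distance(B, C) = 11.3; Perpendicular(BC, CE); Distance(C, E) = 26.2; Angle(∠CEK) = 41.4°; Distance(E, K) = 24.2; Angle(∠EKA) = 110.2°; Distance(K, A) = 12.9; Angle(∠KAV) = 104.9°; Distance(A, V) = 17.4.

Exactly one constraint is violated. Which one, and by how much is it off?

Distance(A, V) = 17.4 — off by 3.80.

F = (0.00, 0.00) ✓; FW at 61.00° ✓; |FW| = 17.50 ✓; ∠(FW, WB) = 90.00° ✓; |WB| = 13.00 ✓; ∠(WB, BC) = 90.00° ✓; |BC| = 11.30 ✓; ∠(BC, CE) = 90.00° ✓; |CE| = 26.20 ✓; ∠CEK = 41.40° ✓; |EK| = 24.20 ✓; ∠EKA = 110.2° ✓; |KA| = 12.90 ✓; ∠KAV = 104.9° ✓; |AV| = 13.60 ✗.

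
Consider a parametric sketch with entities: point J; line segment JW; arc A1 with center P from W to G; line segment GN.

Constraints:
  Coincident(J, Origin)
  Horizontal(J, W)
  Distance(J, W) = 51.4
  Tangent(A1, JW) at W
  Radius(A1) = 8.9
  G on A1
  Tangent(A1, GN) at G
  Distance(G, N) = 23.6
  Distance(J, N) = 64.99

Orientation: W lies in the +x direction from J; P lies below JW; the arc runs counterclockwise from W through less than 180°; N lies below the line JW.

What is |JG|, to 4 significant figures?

45.69

Checks: |PG| = 8.900 ✓; ∠(PG, GN) = 90.00° ✓; |GN| = 23.60 ✓; |JN| = 64.99 ✓.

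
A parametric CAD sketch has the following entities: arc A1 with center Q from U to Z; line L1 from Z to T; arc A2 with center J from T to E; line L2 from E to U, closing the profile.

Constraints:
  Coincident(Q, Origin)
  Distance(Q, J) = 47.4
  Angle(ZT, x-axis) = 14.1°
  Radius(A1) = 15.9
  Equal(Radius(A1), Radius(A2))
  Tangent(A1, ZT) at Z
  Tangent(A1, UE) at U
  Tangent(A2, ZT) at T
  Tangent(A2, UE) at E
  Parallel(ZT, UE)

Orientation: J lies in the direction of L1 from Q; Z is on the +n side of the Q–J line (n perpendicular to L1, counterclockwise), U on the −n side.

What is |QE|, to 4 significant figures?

50.00

The slot axis is L1's direction at 14.1°, so u = (cos 14.1°, sin 14.1°) = (0.9699, 0.2436) and n = (−sin 14.1°, cos 14.1°) = (-0.2436, 0.9699). Q is at the origin and J lies 47.4 along u from Q, so J = 47.4·u = (45.97, 11.55). Tangency of A1 to both parallel lines with radius 15.9 puts Z and U at Q ± 15.9·n: Z = (-3.873, 15.42), U = (3.873, -15.42). Equal radii place T and E the same way about J: T = J + 15.9·n = (42.10, 26.97), E = J − 15.9·n = (49.85, -3.874). Then |QE| = |E − Q| = 50.00.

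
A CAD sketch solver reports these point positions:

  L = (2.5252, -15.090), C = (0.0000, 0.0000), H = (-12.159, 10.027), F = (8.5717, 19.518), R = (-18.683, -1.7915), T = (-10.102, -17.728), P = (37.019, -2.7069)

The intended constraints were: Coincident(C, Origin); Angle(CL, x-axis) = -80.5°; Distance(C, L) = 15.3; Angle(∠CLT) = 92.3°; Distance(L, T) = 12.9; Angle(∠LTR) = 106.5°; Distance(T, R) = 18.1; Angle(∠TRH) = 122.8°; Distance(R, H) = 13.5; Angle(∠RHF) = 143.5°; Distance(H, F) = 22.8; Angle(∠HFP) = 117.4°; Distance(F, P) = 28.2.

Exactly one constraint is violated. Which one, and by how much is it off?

Distance(F, P) = 28.2 — off by 7.90.

C = (0.00, 0.00) ✓; CL at -80.50° ✓; |CL| = 15.30 ✓; ∠CLT = 92.30° ✓; |LT| = 12.90 ✓; ∠LTR = 106.5° ✓; |TR| = 18.10 ✓; ∠TRH = 122.8° ✓; |RH| = 13.50 ✓; ∠RHF = 143.5° ✓; |HF| = 22.80 ✓; ∠HFP = 117.4° ✓; |FP| = 36.10 ✗.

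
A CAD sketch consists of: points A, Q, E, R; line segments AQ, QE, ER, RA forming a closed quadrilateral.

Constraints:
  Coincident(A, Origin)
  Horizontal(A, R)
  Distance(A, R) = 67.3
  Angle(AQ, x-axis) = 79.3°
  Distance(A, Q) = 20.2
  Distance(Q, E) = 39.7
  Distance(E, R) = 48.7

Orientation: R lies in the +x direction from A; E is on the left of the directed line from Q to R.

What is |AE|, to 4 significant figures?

54.89

Checks: |QE| = 39.70 ✓; |ER| = 48.70 ✓.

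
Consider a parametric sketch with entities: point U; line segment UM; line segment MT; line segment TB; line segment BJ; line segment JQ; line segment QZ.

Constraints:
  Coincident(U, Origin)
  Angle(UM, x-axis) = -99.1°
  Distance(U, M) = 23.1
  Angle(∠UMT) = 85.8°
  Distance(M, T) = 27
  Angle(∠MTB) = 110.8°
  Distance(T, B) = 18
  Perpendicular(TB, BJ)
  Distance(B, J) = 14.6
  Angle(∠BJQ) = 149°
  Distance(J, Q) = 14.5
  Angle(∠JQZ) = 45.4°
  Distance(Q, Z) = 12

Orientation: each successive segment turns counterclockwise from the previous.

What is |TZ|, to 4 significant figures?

17.16

∠BJQ = 149.0° gives JQ at -174.7° from the x-axis; with |JQ| = 14.5, Q = (3.460, -3.904). ∠JQZ = 45.4° gives QZ at -40.10° from the x-axis; with |QZ| = 12.0, Z = (12.64, -11.63). Then |TZ| = |Z − T| = 17.16.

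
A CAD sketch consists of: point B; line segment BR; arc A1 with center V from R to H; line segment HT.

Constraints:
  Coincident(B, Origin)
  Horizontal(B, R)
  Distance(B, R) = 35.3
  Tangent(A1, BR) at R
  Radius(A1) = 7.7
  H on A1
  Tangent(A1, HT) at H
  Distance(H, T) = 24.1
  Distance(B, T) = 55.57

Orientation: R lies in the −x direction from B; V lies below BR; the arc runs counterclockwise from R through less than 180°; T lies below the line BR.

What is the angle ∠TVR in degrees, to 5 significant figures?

153.63°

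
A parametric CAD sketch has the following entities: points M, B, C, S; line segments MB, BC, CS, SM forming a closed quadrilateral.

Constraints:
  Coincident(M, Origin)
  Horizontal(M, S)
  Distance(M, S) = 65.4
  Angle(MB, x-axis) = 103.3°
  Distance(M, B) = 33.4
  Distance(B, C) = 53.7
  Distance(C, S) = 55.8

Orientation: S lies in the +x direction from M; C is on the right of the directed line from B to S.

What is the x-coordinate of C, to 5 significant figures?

12.355

M is at the origin; MS is horizontal with |MS| = 65.4 and S in +x, so S = (65.4, 0). MB runs at 103.3° with |MB| = 33.4, so B = (-7.6837, 32.504). C is determined by |BC| = 53.7 and |CS| = 55.8 together: it lies at the intersection of circle(B, 53.7) and circle(S, 55.8). With |BS| = 79.986, the foot of the radical line on BS is 38.556 from B and the perpendicular offset is √(53.7² − 38.556²) = 37.379. Taking the right-of-BS solution: C = (12.355, -17.317).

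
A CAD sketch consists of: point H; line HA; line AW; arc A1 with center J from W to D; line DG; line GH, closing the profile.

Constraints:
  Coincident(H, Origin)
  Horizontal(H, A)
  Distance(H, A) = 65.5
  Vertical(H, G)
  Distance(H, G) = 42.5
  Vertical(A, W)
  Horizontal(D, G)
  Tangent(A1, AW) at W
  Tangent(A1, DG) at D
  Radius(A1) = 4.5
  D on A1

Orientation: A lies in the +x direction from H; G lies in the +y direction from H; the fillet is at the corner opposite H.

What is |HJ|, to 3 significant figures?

71.9

H is at the origin; HA is horizontal with |HA| = 65.5 and A on the +x side, so A = (65.5, 0.00). H and G share the same x with |HG| = 42.5 and G on the +y side, so G = (0.00, 42.5). The virtual corner opposite H is at (65.5, 42.5). Tangency of A1 to AW means the radius JW is perpendicular to AW and A1 meets DG tangentially, so JD is at right angles to DG, with radius 4.5, so the center J sits 4.5 in from both sides at J = (61.0, 38.0). Then |HJ| = |J − H| = 71.9.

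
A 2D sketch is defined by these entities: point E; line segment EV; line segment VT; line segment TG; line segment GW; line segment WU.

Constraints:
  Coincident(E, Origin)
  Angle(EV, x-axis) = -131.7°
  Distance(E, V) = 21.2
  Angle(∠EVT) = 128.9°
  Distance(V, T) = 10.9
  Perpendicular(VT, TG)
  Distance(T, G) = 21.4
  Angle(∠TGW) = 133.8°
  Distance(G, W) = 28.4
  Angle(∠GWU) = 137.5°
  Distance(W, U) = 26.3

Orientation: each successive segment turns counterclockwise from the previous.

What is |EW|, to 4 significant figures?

24.84

E is at the origin; EV runs at -131.7° with length 21.2, so V = (-14.10, -15.83). ∠EVT = 128.9° gives VT at -80.60° from the x-axis; with |VT| = 10.9, T = (-12.32, -26.58). VT is perpendicular to TG, so TG runs at 9.400°; with |TG| = 21.4, G = (8.790, -23.09). ∠TGW = 133.8° gives GW at 55.60° from the x-axis; with |GW| = 28.4, W = (24.84, 0.3460). Then |EW| = |W − E| = 24.84.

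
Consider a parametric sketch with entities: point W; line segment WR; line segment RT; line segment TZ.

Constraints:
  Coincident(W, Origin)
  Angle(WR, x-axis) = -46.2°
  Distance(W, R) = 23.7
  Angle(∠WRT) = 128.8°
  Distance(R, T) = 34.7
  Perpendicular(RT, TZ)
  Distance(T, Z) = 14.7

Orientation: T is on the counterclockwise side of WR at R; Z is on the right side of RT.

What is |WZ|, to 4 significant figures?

59.63

W is at the origin; WR runs at -46.2° with length 23.7, so R = 23.7·(cos -46.2°, sin -46.2°) = (16.40, -17.11). ∠WRT = 128.8°, so RT runs at -46.2° + (180° − 128.8°) = 5.000° from the x-axis; with |RT| = 34.7, T = R + 34.7·(cos 5.000°, sin 5.000°) = (50.97, -14.08). RT is perpendicular to TZ; with |TZ| = 14.7 on the right of RT, Z = T + 14.7·(0.08716, -0.9962) = (52.25, -28.73). Then |WZ| = |Z − W| = 59.63.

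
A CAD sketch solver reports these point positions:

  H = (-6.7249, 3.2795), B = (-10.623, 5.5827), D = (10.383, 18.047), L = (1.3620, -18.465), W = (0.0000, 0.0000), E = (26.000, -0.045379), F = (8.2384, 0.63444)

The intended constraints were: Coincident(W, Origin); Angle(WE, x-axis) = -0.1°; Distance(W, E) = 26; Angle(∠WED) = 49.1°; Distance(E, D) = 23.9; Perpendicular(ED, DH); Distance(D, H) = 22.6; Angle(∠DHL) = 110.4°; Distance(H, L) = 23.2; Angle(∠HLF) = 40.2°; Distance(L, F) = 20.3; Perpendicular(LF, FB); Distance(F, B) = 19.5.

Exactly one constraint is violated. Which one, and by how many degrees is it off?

Perpendicular(LF, FB) — off by 5.10°.

W = (0.00, 0.00) ✓; WE at -0.1000° ✓; |WE| = 26.00 ✓; ∠WED = 49.10° ✓; |ED| = 23.90 ✓; ∠(ED, DH) = 90.00° ✓; |DH| = 22.60 ✓; ∠DHL = 110.4° ✓; |HL| = 23.20 ✓; ∠HLF = 40.20° ✓; |LF| = 20.30 ✓; ∠(LF, FB) = 95.10° ✗; |FB| = 19.50 ✓.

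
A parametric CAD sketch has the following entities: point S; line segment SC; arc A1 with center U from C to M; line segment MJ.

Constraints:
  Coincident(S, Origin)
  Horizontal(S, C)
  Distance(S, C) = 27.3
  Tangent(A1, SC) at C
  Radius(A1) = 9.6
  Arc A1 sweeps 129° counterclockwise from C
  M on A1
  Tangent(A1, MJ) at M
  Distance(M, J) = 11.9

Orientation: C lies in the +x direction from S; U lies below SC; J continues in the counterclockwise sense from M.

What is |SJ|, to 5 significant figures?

36.964

On A1, C sits at bearing 90° from U; a 129° counterclockwise sweep puts M at bearing 219°, so M = U + 9.6·(cos 219°, sin 219°) = (19.839, -15.641). A1 meets MJ tangentially, so UM is at right angles to MJ, so MJ runs along (−sin 219°, cos 219°); with |MJ| = 11.9, J = (27.328, -24.890). Then |SJ| = |J − S| = 36.964.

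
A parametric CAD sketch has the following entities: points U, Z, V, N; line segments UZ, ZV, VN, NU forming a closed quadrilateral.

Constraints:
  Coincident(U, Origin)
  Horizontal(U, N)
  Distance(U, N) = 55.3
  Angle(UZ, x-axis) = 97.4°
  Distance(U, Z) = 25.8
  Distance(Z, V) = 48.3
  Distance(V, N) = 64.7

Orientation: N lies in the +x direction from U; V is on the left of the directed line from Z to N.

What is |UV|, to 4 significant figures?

67.27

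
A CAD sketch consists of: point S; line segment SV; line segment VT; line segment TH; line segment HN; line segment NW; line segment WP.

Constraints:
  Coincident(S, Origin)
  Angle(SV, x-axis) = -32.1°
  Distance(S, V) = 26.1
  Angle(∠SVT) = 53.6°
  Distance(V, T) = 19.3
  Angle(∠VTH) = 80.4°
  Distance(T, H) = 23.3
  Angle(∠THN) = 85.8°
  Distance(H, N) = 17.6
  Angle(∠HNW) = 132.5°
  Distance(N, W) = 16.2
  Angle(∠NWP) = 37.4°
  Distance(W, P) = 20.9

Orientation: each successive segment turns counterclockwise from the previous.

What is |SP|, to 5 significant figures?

9.8829

∠HNW = 132.5° gives NW at -24.400° from the x-axis; with |NW| = 16.2, W = (18.266, -23.643). ∠NWP = 37.4° gives WP at 118.20° from the x-axis; with |WP| = 20.9, P = (8.3898, -5.2233). Then |SP| = |P − S| = 9.8829.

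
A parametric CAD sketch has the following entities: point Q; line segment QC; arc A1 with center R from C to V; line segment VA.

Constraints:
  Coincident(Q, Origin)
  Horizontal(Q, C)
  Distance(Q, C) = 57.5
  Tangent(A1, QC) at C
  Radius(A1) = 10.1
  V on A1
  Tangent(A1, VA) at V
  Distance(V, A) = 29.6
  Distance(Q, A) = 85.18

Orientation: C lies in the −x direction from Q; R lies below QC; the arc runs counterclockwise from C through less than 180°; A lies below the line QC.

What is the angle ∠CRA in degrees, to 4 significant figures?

138.2°

Checks: ∠(RC, CQ) = 90.00° ✓; |RC| = 10.10 ✓; |RV| = 10.10 ✓; ∠(RV, VA) = 90.00° ✓; |VA| = 29.60 ✓; |QA| = 85.18 ✓.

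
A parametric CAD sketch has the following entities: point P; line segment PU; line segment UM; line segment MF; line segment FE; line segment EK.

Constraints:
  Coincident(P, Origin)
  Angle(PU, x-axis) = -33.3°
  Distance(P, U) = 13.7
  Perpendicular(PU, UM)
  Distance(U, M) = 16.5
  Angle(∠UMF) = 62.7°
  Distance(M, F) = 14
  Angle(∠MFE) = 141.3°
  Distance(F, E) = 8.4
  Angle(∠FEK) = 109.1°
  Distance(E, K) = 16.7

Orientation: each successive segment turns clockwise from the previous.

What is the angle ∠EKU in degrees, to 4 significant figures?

69.04°

P is at the origin; PU runs at -33.3° with length 13.7, so U = (11.45, -7.522). The perpendicularity gives UM at right angles to PU, so UM runs at -123.3°; with |UM| = 16.5, M = (2.392, -21.31). ∠UMF = 62.7° gives MF at 119.4° from the x-axis; with |MF| = 14.0, F = (-4.481, -9.115). ∠MFE = 141.3° gives FE at 80.70° from the x-axis; with |FE| = 8.4, E = (-3.123, -0.8259). ∠FEK = 109.1° gives EK at 9.800° from the x-axis; with |EK| = 16.7, K = (13.33, 2.017). Then cos ∠EKU = KE·KU / (|KE||KU|), giving 69.04°.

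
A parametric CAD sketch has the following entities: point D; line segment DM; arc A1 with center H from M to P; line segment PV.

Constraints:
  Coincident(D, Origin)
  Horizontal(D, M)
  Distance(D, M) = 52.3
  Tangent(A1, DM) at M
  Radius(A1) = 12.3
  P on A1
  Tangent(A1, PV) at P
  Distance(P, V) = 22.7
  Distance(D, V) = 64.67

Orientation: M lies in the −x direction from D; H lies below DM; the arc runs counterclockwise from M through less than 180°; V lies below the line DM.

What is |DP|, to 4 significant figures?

65.67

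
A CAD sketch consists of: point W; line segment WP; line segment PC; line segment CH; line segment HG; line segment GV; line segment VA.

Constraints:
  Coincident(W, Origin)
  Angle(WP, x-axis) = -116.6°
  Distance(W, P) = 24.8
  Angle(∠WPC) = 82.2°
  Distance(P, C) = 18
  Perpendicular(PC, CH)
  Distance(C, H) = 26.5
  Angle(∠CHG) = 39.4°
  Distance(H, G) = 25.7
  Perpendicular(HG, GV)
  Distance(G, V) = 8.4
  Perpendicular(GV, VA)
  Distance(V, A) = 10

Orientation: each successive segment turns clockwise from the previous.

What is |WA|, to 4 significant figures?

19.13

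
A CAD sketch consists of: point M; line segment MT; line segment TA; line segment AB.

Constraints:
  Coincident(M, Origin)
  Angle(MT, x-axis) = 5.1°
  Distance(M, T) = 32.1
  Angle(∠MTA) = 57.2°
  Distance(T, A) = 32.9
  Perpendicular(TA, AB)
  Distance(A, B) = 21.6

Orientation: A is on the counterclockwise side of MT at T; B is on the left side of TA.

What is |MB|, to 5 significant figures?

16.418

M is at the origin; MT runs at 5.1° with length 32.1, so T = 32.1·(cos 5.1°, sin 5.1°) = (31.973, 2.8535). ∠MTA = 57.2°, so TA runs at 5.1° + (180° − 57.2°) = 127.90° from the x-axis; with |TA| = 32.9, A = T + 32.9·(cos 127.90°, sin 127.90°) = (11.763, 28.814). TA ⟂ AB; with |AB| = 21.6 on the left of TA, B = A + 21.6·(-0.78908, -0.61429) = (-5.2813, 15.546). Then |MB| = |B − M| = 16.418.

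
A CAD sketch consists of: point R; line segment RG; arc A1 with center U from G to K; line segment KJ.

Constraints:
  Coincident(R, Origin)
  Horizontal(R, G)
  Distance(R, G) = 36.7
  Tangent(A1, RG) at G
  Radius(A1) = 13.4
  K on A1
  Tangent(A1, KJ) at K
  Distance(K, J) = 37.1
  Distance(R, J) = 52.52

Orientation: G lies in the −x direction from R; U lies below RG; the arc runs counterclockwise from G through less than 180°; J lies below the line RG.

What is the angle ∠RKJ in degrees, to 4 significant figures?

70.64°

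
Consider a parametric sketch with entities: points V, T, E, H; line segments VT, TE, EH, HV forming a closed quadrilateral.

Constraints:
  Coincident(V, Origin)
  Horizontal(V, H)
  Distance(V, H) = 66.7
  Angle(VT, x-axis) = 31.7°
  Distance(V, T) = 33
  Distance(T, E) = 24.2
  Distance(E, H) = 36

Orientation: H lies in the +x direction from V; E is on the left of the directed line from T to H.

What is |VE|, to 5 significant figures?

57.189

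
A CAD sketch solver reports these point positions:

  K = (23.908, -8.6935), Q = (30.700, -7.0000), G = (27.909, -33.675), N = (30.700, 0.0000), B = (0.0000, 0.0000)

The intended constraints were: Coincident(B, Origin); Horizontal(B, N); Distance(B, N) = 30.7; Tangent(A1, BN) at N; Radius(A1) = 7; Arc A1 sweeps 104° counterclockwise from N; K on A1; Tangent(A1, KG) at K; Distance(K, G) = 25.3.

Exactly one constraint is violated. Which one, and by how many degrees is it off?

Tangent(A1, KG) at K — off by 4.90°.

B = (0.00, 0.00) ✓; B.y = 0.00, N.y = 0.00 ✓; |BN| = 30.70 ✓; ∠(QN, NB) = 90.00° ✓; |QN| = 7.000 ✓; bearing(Q→K) − bearing(Q→N) = 104.0° ✓; |QK| = 7.000 ✓; ∠(QK, KG) = 94.90° ✗; |KG| = 25.30 ✓.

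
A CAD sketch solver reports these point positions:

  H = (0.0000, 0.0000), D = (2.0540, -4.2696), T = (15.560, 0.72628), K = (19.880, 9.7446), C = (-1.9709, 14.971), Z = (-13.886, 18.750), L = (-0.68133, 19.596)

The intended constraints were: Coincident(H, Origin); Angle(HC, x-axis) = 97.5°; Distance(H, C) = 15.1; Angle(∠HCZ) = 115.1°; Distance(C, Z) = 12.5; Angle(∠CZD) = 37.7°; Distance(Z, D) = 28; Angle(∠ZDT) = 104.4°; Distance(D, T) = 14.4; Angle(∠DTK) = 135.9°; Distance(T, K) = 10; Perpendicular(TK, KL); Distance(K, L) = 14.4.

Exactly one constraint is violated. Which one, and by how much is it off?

Distance(K, L) = 14.4 — off by 8.40.

H = (0.00, 0.00) ✓; HC at 97.50° ✓; |HC| = 15.10 ✓; ∠HCZ = 115.1° ✓; |CZ| = 12.50 ✓; ∠CZD = 37.70° ✓; |ZD| = 28.00 ✓; ∠ZDT = 104.4° ✓; |DT| = 14.40 ✓; ∠DTK = 135.9° ✓; |TK| = 10.00 ✓; ∠(TK, KL) = 90.00° ✓; |KL| = 22.80 ✗.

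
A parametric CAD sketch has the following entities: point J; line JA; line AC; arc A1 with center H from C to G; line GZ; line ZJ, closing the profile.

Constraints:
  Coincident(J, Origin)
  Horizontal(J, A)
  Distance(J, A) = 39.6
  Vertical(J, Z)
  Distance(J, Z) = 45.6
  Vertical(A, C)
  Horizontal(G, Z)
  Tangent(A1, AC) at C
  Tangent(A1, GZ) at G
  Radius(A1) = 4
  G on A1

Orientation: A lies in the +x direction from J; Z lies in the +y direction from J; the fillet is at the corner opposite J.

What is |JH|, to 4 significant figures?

54.75

J and Z share the same x with |JZ| = 45.6 and Z on the +y side, so Z = (0.000, 45.60). The virtual corner opposite J is at (39.60, 45.60). The tangent condition forces HC to be normal to AC and tangency of A1 to GZ means the radius HG is perpendicular to GZ, with radius 4.0, so the center H sits 4.0 in from both sides at H = (35.60, 41.60). Then |JH| = |H − J| = 54.75.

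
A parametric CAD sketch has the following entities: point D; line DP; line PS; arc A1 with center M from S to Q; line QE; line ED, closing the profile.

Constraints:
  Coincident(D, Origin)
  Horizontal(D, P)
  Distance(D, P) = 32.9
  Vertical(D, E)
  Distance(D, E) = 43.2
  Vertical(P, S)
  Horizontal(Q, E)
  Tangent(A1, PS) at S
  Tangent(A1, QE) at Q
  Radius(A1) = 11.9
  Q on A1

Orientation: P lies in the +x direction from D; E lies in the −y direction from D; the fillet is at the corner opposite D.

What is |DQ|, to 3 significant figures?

48.0

D is at the origin; DP is horizontal with |DP| = 32.9 and P on the +x side, so P = (32.9, 0.00). DE is vertical with |DE| = 43.2 and E on the −y side, so E = (0.00, -43.2). The virtual corner opposite D is at (32.9, -43.2). Since A1 is tangent to PS there, MS ⟂ PS and since A1 is tangent to QE there, MQ ⟂ QE, with radius 11.9, so the center M sits 11.9 in from both sides at M = (21.0, -31.3). That places the tangent points at S = (32.9, -31.3) on PS and Q = (21.0, -43.2) on QE. Then |DQ| = |Q − D| = 48.0.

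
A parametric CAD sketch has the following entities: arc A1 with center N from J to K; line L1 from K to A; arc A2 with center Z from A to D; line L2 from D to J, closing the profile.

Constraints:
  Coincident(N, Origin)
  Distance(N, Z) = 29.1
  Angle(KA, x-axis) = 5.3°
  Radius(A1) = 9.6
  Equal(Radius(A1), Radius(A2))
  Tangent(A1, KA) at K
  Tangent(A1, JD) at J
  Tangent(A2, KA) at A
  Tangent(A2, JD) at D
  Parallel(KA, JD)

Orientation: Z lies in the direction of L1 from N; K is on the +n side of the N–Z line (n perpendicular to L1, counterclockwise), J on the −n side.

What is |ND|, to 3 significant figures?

30.6

Tangency of A1 to both parallel lines with radius 9.6 puts K and J at N ± 9.6·n: K = (-0.887, 9.56), J = (0.887, -9.56). Equal radii place A and D the same way about Z: A = Z + 9.6·n = (28.1, 12.2), D = Z − 9.6·n = (29.9, -6.87). Then |ND| = |D − N| = 30.6.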